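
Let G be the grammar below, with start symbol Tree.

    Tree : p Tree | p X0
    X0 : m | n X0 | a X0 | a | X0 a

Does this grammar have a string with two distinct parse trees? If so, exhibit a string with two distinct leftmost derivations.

Witness: p a a

Derivation 1: Tree ⇒ p X0 ⇒ p a X0 ⇒ p a a
Derivation 2: Tree ⇒ p X0 ⇒ p X0 a ⇒ p a a

Two distinct leftmost derivations for the same string.

Ambiguous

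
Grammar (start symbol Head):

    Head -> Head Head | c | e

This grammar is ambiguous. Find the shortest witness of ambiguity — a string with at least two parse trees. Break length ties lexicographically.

c c c

length 1: no string has ≥2 trees
length 2: no string has ≥2 trees
length 3: c c c has 2 parse trees

Two derivations of c c c:
  Head ⇒ Head Head ⇒ Head Head Head ⇒ c Head Head ⇒ c c Head ⇒ c c c
  Head ⇒ Head Head ⇒ c Head ⇒ c Head Head ⇒ c c Head ⇒ c c c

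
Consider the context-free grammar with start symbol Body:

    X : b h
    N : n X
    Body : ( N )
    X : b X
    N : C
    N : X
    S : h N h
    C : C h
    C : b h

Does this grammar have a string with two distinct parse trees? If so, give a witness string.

Ambiguous

Witness: ( b h )

Derivation 1: Body ⇒ ( N ) ⇒ ( C ) ⇒ ( b h )
Derivation 2: Body ⇒ ( N ) ⇒ ( X ) ⇒ ( b h )

Two distinct leftmost derivations for the same string.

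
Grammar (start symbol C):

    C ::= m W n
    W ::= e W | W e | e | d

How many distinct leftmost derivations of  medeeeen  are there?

Parse trees for medeeeen:
  [C m [W e [W [W [W [W [W d] e] e] e] e]] n]
  [C m [W [W e [W [W [W [W d] e] e] e]] e] n]
  [C m [W [W [W e [W [W [W d] e] e]] e] e] n]
  [C m [W [W [W [W e [W [W d] e]] e] e] e] n]
  [C m [W [W [W [W [W e [W d]] e] e] e] e] n]

5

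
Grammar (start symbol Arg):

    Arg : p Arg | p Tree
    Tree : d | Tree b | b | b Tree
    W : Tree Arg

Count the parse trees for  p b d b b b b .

5

Parse trees for p b d b b b b:
  [Arg p [Tree [Tree [Tree [Tree [Tree b [Tree d]] b] b] b] b]]
  [Arg p [Tree [Tree [Tree [Tree b [Tree [Tree d] b]] b] b] b]]
  [Arg p [Tree [Tree [Tree b [Tree [Tree [Tree d] b] b]] b] b]]
  [Arg p [Tree [Tree b [Tree [Tree [Tree [Tree d] b] b] b]] b]]
  [Arg p [Tree b [Tree [Tree [Tree [Tree [Tree d] b] b] b] b]]]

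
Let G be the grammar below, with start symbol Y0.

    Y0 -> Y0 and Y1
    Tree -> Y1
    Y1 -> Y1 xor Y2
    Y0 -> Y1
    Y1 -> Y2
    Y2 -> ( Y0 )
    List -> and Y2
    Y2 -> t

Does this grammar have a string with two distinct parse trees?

Unambiguous

(List, Tree are unreachable from Y0, so their rules don't affect L(Y0).) The grammar is stratified — Y0 handles 'and' (left-recursive), Y1 handles 'xor', Y2 atoms. Each operator has a fixed associativity and precedence level, so every string has one parse.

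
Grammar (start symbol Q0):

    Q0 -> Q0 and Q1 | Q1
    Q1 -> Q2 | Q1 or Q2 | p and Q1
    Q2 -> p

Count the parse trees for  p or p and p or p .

Parse trees for p or p and p or p:
  [Q0 [Q0 [Q1 [Q1 [Q2 p]] or [Q2 p]]] and [Q1 [Q1 [Q2 p]] or [Q2 p]]]

1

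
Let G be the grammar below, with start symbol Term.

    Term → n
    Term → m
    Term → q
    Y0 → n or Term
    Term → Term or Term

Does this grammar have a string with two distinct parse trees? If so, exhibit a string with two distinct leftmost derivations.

Ambiguous

Witness: m or m or m

Derivation 1: Term ⇒ Term or Term ⇒ m or Term ⇒ m or Term or Term ⇒ m or m or Term ⇒ m or m or m
Derivation 2: Term ⇒ Term or Term ⇒ Term or Term or Term ⇒ m or Term or Term ⇒ m or m or Term ⇒ m or m or m

Two distinct leftmost derivations for the same string.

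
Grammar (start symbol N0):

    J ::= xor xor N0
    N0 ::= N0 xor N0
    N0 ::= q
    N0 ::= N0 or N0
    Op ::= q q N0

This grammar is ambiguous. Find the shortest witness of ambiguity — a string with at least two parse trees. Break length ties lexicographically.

length 1: no string has ≥2 trees
length 3: no string has ≥2 trees
length 5: q or q or q has 2 parse trees

Two derivations of q or q or q:
  N0 ⇒ N0 or N0 ⇒ q or N0 ⇒ q or N0 or N0 ⇒ q or q or N0 ⇒ q or q or q
  N0 ⇒ N0 or N0 ⇒ N0 or N0 or N0 ⇒ q or N0 or N0 ⇒ q or q or N0 ⇒ q or q or q

q or q or q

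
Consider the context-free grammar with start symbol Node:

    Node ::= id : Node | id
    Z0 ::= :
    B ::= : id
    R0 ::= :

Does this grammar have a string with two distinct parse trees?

(Z0, B, R0 are unreachable from Node, so their rules don't affect L(Node).) The reachable grammar is A → atom sep A | atom. Each atom is followed by either the separator (recurse) or end-of-string (stop) — no choice point.

Unambiguous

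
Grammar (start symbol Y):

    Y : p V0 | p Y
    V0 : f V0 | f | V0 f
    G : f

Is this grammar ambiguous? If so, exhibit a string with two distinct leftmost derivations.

Ambiguous

Witness: p f f

Derivation 1: Y ⇒ p V0 ⇒ p f V0 ⇒ p f f
Derivation 2: Y ⇒ p V0 ⇒ p V0 f ⇒ p f f

Two distinct leftmost derivations for the same string.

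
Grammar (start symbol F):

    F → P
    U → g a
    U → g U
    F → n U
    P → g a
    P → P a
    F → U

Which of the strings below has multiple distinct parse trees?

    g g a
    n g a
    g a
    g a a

g a

g g a: 1 tree
n g a: 1 tree
g a: 2 trees
g a a: 1 tree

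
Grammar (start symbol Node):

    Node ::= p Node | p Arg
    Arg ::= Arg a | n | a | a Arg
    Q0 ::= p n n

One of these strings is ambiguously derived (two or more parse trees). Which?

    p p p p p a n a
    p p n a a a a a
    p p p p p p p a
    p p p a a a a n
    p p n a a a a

p p p p p a n a

p p p p p a n a: 2 trees
p p n a a a a a: 1 tree
p p p p p p p a: 1 tree
p p p a a a a n: 1 tree
p p n a a a a: 1 tree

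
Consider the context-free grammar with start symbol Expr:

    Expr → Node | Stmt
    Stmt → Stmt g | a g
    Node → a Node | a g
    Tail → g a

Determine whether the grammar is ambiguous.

Ambiguous

Witness: a g

Derivation 1: Expr ⇒ Node ⇒ a g
Derivation 2: Expr ⇒ Stmt ⇒ a g

Two distinct leftmost derivations for the same string.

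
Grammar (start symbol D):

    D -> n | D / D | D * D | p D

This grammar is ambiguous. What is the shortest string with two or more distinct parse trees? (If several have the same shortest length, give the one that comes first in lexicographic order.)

length 1: no string has ≥2 trees
length 2: no string has ≥2 trees
length 3: no string has ≥2 trees
length 4: p n * n has 2 parse trees

Two derivations of p n * n:
  D ⇒ D * D ⇒ p D * D ⇒ p n * D ⇒ p n * n
  D ⇒ p D ⇒ p D * D ⇒ p n * D ⇒ p n * n

p n * n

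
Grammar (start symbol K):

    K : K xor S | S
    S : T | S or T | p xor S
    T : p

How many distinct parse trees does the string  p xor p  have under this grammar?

2

Parse trees for p xor p:
  [K [K [S [T p]]] xor [S [T p]]]
  [K [S p xor [S [T p]]]]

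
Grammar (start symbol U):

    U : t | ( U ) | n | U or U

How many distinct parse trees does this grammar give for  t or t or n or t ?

5

Parse trees for t or t or n or t:
  [U [U t] or [U [U t] or [U [U n] or [U t]]]]
  [U [U t] or [U [U [U t] or [U n]] or [U t]]]
  [U [U [U t] or [U t]] or [U [U n] or [U t]]]
  [U [U [U t] or [U [U t] or [U n]]] or [U t]]
  [U [U [U [U t] or [U t]] or [U n]] or [U t]]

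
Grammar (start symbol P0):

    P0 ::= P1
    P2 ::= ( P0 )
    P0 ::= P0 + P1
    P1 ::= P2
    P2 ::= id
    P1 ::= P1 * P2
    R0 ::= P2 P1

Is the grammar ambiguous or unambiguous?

Unambiguous

Only P0, P1, P2 are reachable from P0; ignoring the rest: The grammar is stratified — P0 handles '+' (left-recursive), P1 handles '*', P2 atoms. Each operator has a fixed associativity and precedence level, so every string has one parse.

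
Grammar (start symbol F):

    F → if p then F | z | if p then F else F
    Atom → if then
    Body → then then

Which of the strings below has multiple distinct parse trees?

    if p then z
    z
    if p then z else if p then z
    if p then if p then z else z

if p then if p then z else z

if p then z: 1 tree
z: 1 tree
if p then z else if p then z: 1 tree
if p then if p then z else z: 2 trees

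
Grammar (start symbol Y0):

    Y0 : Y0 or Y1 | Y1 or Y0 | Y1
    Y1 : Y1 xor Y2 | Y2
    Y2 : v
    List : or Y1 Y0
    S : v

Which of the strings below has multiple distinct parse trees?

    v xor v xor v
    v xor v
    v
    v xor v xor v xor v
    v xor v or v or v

v xor v or v or v

v xor v xor v: 1 tree
v xor v: 1 tree
v: 1 tree
v xor v xor v xor v: 1 tree
v xor v or v or v: 4 trees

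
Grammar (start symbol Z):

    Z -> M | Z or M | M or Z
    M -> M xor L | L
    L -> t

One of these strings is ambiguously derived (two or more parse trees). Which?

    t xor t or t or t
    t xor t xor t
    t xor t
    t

t xor t or t or t

t xor t or t or t: 4 trees
t xor t xor t: 1 tree
t xor t: 1 tree
t: 1 tree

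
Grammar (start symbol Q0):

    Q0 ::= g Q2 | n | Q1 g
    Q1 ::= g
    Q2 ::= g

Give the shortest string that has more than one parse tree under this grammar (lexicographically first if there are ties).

g g

length 1: no string has ≥2 trees
length 2: g g has 2 parse trees

Two derivations of g g:
  Q0 ⇒ g Q2 ⇒ g g
  Q0 ⇒ Q1 g ⇒ g g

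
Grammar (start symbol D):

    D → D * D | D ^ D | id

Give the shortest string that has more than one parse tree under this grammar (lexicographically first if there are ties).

length 1: no string has ≥2 trees
length 3: no string has ≥2 trees
length 5: id * id * id has 2 parse trees

Two derivations of id * id * id:
  D ⇒ D * D ⇒ D * D * D ⇒ id * D * D ⇒ id * id * D ⇒ id * id * id
  D ⇒ D * D ⇒ id * D ⇒ id * D * D ⇒ id * id * D ⇒ id * id * id

id * id * id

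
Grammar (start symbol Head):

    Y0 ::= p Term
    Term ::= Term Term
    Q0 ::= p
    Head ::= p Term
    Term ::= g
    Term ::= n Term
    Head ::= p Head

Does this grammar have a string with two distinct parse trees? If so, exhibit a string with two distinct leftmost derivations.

Witness: p g g g

Derivation 1: Head ⇒ p Term ⇒ p Term Term ⇒ p Term Term Term ⇒ p g Term Term ⇒ p g g Term ⇒ p g g g
Derivation 2: Head ⇒ p Term ⇒ p Term Term ⇒ p g Term ⇒ p g Term Term ⇒ p g g Term ⇒ p g g g

Two distinct leftmost derivations for the same string.

Ambiguous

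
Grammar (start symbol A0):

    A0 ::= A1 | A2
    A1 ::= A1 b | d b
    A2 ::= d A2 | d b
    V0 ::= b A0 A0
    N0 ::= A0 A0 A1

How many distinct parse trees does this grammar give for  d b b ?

Parse trees for d b b:
  [A0 [A1 [A1 d b] b]]

1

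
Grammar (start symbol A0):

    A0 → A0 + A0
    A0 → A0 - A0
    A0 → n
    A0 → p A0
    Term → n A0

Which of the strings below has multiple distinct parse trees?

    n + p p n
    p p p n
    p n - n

n + p p n: 1 tree
p p p n: 1 tree
p n - n: 2 trees

p n - n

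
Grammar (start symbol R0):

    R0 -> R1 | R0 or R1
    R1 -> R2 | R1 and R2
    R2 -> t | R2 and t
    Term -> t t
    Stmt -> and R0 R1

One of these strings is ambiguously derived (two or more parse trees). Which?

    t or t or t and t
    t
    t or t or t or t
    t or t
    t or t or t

t or t or t and t

t or t or t and t: 2 trees
t: 1 tree
t or t or t or t: 1 tree
t or t: 1 tree
t or t or t: 1 tree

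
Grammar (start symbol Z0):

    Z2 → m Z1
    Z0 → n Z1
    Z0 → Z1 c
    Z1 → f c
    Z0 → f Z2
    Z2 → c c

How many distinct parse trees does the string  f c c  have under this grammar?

2

Parse trees for f c c:
  [Z0 [Z1 f c] c]
  [Z0 f [Z2 c c]]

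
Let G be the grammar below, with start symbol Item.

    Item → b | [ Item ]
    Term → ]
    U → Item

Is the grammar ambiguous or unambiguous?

Only Item is reachable from Item; ignoring the rest: L(Item) is { openⁿ atom closeⁿ : n ≥ 0 }. The bracket depth fixes n, and the derivation is forced at every step.

Unambiguous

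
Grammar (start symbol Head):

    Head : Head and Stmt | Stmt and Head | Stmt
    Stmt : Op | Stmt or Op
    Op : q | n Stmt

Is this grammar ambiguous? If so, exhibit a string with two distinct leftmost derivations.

Witness: q and q

Derivation 1: Head ⇒ Head and Stmt ⇒ Stmt and Stmt ⇒ Op and Stmt ⇒ q and Stmt ⇒ q and Op ⇒ q and q
Derivation 2: Head ⇒ Stmt and Head ⇒ Op and Head ⇒ q and Head ⇒ q and Stmt ⇒ q and Op ⇒ q and q

Two distinct leftmost derivations for the same string.

Ambiguous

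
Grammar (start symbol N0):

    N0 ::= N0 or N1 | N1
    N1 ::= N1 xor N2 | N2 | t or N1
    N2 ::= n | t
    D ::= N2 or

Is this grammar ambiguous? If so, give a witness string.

Ambiguous

Witness: t or n

Derivation 1: N0 ⇒ N0 or N1 ⇒ N1 or N1 ⇒ N2 or N1 ⇒ t or N1 ⇒ t or N2 ⇒ t or n
Derivation 2: N0 ⇒ N1 ⇒ t or N1 ⇒ t or N2 ⇒ t or n

Two distinct leftmost derivations for the same string.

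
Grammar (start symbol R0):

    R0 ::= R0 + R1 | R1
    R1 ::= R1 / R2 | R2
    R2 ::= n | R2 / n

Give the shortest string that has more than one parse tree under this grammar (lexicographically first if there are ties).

n / n

length 1: no string has ≥2 trees
length 3: n / n has 2 parse trees

Two derivations of n / n:
  R0 ⇒ R1 ⇒ R1 / R2 ⇒ R2 / R2 ⇒ n / R2 ⇒ n / n
  R0 ⇒ R1 ⇒ R2 ⇒ R2 / n ⇒ n / n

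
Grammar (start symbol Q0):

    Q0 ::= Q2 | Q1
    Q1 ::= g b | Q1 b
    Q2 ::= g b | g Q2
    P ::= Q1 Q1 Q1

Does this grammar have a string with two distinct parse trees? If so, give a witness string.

Ambiguous

Witness: g b

Derivation 1: Q0 ⇒ Q2 ⇒ g b
Derivation 2: Q0 ⇒ Q1 ⇒ g b

Two distinct leftmost derivations for the same string.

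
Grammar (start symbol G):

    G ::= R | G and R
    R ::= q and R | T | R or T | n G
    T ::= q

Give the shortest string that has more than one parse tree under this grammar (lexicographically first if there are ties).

q and q

length 1: no string has ≥2 trees
length 2: no string has ≥2 trees
length 3: q and q has 2 parse trees

Two derivations of q and q:
  G ⇒ R ⇒ q and R ⇒ q and T ⇒ q and q
  G ⇒ G and R ⇒ R and R ⇒ T and R ⇒ q and R ⇒ q and T ⇒ q and q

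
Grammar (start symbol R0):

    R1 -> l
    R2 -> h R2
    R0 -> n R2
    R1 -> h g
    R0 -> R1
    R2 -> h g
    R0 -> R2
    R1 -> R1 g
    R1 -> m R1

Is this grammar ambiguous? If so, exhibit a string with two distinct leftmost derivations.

Witness: h g

Derivation 1: R0 ⇒ R1 ⇒ h g
Derivation 2: R0 ⇒ R2 ⇒ h g

Two distinct leftmost derivations for the same string.

Ambiguous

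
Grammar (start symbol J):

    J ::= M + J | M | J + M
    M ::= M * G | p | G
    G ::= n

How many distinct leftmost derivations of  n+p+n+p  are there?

8

Parse trees for n+p+n+p:
  [J [M [G n]] + [J [M p] + [J [M [G n]] + [J [M p]]]]]
  [J [M [G n]] + [J [M p] + [J [J [M [G n]]] + [M p]]]]
  [J [M [G n]] + [J [J [M p] + [J [M [G n]]]] + [M p]]]
  [J [M [G n]] + [J [J [J [M p]] + [M [G n]]] + [M p]]]
  [J [J [M [G n]] + [J [M p] + [J [M [G n]]]]] + [M p]]
  [J [J [M [G n]] + [J [J [M p]] + [M [G n]]]] + [M p]]
  [J [J [J [M [G n]] + [J [M p]]] + [M [G n]]] + [M p]]
  [J [J [J [J [M [G n]]] + [M p]] + [M [G n]]] + [M p]]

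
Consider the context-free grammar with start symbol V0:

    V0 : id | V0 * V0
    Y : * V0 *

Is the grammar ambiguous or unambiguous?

Witness: id * id * id

Derivation 1: V0 ⇒ V0 * V0 ⇒ id * V0 ⇒ id * V0 * V0 ⇒ id * id * V0 ⇒ id * id * id
Derivation 2: V0 ⇒ V0 * V0 ⇒ V0 * V0 * V0 ⇒ id * V0 * V0 ⇒ id * id * V0 ⇒ id * id * id

Two distinct leftmost derivations for the same string.

Ambiguous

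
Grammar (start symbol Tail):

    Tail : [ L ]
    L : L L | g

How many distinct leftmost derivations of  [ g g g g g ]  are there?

Parse trees for [ g g g g g ] (showing first 6 of 14):
  [Tail [ [L [L g] [L [L g] [L [L g] [L [L g] [L g]]]]] ]]
  [Tail [ [L [L g] [L [L g] [L [L [L g] [L g]] [L g]]]] ]]
  [Tail [ [L [L g] [L [L [L g] [L g]] [L [L g] [L g]]]] ]]
  [Tail [ [L [L g] [L [L [L g] [L [L g] [L g]]] [L g]]] ]]
  [Tail [ [L [L g] [L [L [L [L g] [L g]] [L g]] [L g]]] ]]
  [Tail [ [L [L [L g] [L g]] [L [L g] [L [L g] [L g]]]] ]]

14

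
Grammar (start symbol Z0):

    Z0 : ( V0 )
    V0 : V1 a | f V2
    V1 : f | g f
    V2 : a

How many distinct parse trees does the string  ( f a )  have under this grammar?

Parse trees for ( f a ):
  [Z0 ( [V0 [V1 f] a] )]
  [Z0 ( [V0 f [V2 a]] )]

2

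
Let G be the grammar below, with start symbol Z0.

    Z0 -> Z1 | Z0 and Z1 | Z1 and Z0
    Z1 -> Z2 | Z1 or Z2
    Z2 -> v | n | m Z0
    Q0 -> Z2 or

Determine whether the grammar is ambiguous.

Witness: n and n

Derivation 1: Z0 ⇒ Z0 and Z1 ⇒ Z1 and Z1 ⇒ Z2 and Z1 ⇒ n and Z1 ⇒ n and Z2 ⇒ n and n
Derivation 2: Z0 ⇒ Z1 and Z0 ⇒ Z2 and Z0 ⇒ n and Z0 ⇒ n and Z1 ⇒ n and Z2 ⇒ n and n

Two distinct leftmost derivations for the same string.

Ambiguous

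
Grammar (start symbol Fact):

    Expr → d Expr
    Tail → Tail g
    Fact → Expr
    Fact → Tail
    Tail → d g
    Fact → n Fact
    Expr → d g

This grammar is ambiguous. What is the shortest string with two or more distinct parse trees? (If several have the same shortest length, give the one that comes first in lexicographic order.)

length 2: d g has 2 parse trees

Two derivations of d g:
  Fact ⇒ Expr ⇒ d g
  Fact ⇒ Tail ⇒ d g

d g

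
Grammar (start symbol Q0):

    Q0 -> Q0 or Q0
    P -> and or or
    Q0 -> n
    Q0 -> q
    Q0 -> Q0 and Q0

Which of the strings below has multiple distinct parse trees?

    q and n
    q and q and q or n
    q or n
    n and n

q and n: 1 tree
q and q and q or n: 5 trees
q or n: 1 tree
n and n: 1 tree

q and q and q or n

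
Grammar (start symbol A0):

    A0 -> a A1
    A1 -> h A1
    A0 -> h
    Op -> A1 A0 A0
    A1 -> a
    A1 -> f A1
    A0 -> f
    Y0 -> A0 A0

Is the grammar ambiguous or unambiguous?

Unambiguous

(Op, Y0 are unreachable from A0, so their rules don't affect L(A0).) The reachable rules are right-linear with at most one rule per (nonterminal, next-terminal) pair. Each input token forces the next rule, so parsing is deterministic.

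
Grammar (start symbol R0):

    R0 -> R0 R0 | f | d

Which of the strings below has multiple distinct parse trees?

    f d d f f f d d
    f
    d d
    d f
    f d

f d d f f f d d: 429 trees
f: 1 tree
d d: 1 tree
d f: 1 tree
f d: 1 tree

f d d f f f d d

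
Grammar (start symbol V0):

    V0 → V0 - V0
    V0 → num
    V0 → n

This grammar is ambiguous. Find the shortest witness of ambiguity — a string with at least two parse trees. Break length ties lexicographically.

length 1: no string has ≥2 trees
length 3: no string has ≥2 trees
length 5: n - n - n has 2 parse trees

Two derivations of n - n - n:
  V0 ⇒ V0 - V0 ⇒ V0 - V0 - V0 ⇒ n - V0 - V0 ⇒ n - n - V0 ⇒ n - n - n
  V0 ⇒ V0 - V0 ⇒ n - V0 ⇒ n - V0 - V0 ⇒ n - n - V0 ⇒ n - n - n

n - n - n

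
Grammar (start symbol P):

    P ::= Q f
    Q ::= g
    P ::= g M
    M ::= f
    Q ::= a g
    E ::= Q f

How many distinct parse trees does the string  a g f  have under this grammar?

Parse trees for a g f:
  [P [Q a g] f]

1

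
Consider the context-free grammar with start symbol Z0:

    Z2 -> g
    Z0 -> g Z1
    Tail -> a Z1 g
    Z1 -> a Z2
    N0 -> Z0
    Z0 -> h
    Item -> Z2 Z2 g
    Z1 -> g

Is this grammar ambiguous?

Only Z0, Z1, Z2 are reachable from Z0; ignoring the rest: The reachable rules are right-linear with at most one rule per (nonterminal, next-terminal) pair. Each input token forces the next rule, so parsing is deterministic.

Unambiguous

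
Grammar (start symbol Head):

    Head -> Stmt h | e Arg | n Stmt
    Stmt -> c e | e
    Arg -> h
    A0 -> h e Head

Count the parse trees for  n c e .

Parse trees for n c e:
  [Head n [Stmt c e]]

1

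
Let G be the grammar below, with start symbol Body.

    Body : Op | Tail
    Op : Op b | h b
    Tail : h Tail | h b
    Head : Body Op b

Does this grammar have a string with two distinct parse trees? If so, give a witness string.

Witness: h b

Derivation 1: Body ⇒ Op ⇒ h b
Derivation 2: Body ⇒ Tail ⇒ h b

Two distinct leftmost derivations for the same string.

Ambiguous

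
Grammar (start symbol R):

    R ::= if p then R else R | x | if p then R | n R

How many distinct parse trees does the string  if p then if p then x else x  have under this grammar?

Parse trees for if p then if p then x else x:
  [R if p then [R if p then [R x]] else [R x]]
  [R if p then [R if p then [R x] else [R x]]]

2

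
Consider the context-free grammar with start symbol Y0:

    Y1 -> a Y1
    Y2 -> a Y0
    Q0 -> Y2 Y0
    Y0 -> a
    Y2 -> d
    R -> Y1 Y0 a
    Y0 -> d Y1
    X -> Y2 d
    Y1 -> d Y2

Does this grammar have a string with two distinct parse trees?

Unambiguous

(R, X, Q0 are unreachable from Y0, so their rules don't affect L(Y0).) The reachable rules are right-linear with at most one rule per (nonterminal, next-terminal) pair. Each input token forces the next rule, so parsing is deterministic.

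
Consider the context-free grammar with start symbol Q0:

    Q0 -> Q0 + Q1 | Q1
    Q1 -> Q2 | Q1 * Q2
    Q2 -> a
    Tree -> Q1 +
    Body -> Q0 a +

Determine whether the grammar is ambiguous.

(Tree, Body are unreachable from Q0, so their rules don't affect L(Q0).) This is a standard precedence ladder (Q0 over Q1 over Q2), with each level left-recursive on its own operator ('+' at Q0, '*' at Q1). That structure is LR(1), hence unambiguous.

Unambiguous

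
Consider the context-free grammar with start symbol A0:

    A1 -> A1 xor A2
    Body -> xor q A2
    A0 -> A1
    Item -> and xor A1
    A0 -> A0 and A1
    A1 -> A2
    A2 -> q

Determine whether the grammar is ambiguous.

Unambiguous

Only A0, A1, A2 are reachable from A0; ignoring the rest: The grammar is stratified — A0 handles 'and' (left-recursive), A1 handles 'xor', A2 atoms. Each operator has a fixed associativity and precedence level, so every string has one parse.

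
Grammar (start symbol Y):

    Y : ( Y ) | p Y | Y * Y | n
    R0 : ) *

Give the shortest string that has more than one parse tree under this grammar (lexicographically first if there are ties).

p n * n

length 1: no string has ≥2 trees
length 2: no string has ≥2 trees
length 3: no string has ≥2 trees
length 4: p n * n has 2 parse trees

Two derivations of p n * n:
  Y ⇒ p Y ⇒ p Y * Y ⇒ p n * Y ⇒ p n * n
  Y ⇒ Y * Y ⇒ p Y * Y ⇒ p n * Y ⇒ p n * n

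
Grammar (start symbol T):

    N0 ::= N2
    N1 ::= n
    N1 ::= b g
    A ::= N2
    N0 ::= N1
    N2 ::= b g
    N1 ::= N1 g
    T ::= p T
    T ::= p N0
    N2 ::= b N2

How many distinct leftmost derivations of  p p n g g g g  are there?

1

Parse trees for p p n g g g g:
  [T p [T p [N0 [N1 [N1 [N1 [N1 [N1 n] g] g] g] g]]]]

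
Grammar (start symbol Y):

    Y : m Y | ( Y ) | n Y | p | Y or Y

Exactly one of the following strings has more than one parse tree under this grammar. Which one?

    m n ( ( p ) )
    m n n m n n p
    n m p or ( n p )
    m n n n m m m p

n m p or ( n p )

m n ( ( p ) ): 1 tree
m n n m n n p: 1 tree
n m p or ( n p ): 3 trees
m n n n m m m p: 1 tree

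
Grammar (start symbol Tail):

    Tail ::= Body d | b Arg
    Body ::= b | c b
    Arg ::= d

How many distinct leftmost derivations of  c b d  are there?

1

Parse trees for c b d:
  [Tail [Body c b] d]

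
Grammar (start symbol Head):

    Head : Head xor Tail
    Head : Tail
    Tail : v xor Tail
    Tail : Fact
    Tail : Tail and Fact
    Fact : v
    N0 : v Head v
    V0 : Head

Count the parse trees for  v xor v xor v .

4

Parse trees for v xor v xor v:
  [Head [Head [Tail [Fact v]]] xor [Tail v xor [Tail [Fact v]]]]
  [Head [Head [Head [Tail [Fact v]]] xor [Tail [Fact v]]] xor [Tail [Fact v]]]
  [Head [Head [Tail v xor [Tail [Fact v]]]] xor [Tail [Fact v]]]
  [Head [Tail v xor [Tail v xor [Tail [Fact v]]]]]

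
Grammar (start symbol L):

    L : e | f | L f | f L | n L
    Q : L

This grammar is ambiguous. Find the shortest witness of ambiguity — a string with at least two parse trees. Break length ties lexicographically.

length 1: no string has ≥2 trees
length 2: f f has 2 parse trees

Two derivations of f f:
  L ⇒ L f ⇒ f f
  L ⇒ f L ⇒ f f

f f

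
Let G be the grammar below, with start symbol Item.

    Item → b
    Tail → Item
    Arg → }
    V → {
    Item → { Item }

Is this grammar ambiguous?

Only Item is reachable from Item; ignoring the rest: Each string is a nest of matched brackets around a single atom. An opening bracket forces the recursive rule; an atom forces the base rule.

Unambiguous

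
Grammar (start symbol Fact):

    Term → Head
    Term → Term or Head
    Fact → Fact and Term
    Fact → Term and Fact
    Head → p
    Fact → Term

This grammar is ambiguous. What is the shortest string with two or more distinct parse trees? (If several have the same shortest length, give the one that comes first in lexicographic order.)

p and p

length 1: no string has ≥2 trees
length 3: p and p has 2 parse trees

Two derivations of p and p:
  Fact ⇒ Fact and Term ⇒ Term and Term ⇒ Head and Term ⇒ p and Term ⇒ p and Head ⇒ p and p
  Fact ⇒ Term and Fact ⇒ Head and Fact ⇒ p and Fact ⇒ p and Term ⇒ p and Head ⇒ p and p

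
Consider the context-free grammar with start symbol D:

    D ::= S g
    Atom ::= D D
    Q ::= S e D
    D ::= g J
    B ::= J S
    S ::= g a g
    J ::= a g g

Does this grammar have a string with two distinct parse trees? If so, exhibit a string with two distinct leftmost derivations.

Witness: g a g g

Derivation 1: D ⇒ S g ⇒ g a g g
Derivation 2: D ⇒ g J ⇒ g a g g

Two distinct leftmost derivations for the same string.

Ambiguous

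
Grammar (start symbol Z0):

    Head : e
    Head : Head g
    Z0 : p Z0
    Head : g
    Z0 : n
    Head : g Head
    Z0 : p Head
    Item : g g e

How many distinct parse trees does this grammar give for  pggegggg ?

15

Parse trees for pggegggg (showing first 6 of 15):
  [Z0 p [Head [Head [Head [Head [Head g [Head g [Head e]]] g] g] g] g]]
  [Z0 p [Head [Head [Head [Head g [Head [Head g [Head e]] g]] g] g] g]]
  [Z0 p [Head [Head [Head [Head g [Head g [Head [Head e] g]]] g] g] g]]
  [Z0 p [Head [Head [Head g [Head [Head [Head g [Head e]] g] g]] g] g]]
  [Z0 p [Head [Head [Head g [Head [Head g [Head [Head e] g]] g]] g] g]]
  [Z0 p [Head [Head [Head g [Head g [Head [Head [Head e] g] g]]] g] g]]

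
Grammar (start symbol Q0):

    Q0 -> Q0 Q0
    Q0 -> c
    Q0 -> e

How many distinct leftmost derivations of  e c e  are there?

2

Parse trees for e c e:
  [Q0 [Q0 e] [Q0 [Q0 c] [Q0 e]]]
  [Q0 [Q0 [Q0 e] [Q0 c]] [Q0 e]]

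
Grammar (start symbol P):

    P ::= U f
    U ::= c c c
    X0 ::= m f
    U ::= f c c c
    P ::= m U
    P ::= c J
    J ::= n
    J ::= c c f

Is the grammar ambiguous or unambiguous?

Ambiguous

Witness: c c c f

Derivation 1: P ⇒ U f ⇒ c c c f
Derivation 2: P ⇒ c J ⇒ c c c f

Two distinct leftmost derivations for the same string.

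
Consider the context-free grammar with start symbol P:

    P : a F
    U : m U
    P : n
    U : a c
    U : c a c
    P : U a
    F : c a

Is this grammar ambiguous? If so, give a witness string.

Witness: a c a

Derivation 1: P ⇒ a F ⇒ a c a
Derivation 2: P ⇒ U a ⇒ a c a

Two distinct leftmost derivations for the same string.

Ambiguous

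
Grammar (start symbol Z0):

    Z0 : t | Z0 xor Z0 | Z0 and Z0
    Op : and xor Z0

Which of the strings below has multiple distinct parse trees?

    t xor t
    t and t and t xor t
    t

t xor t: 1 tree
t and t and t xor t: 5 trees
t: 1 tree

t and t and t xor t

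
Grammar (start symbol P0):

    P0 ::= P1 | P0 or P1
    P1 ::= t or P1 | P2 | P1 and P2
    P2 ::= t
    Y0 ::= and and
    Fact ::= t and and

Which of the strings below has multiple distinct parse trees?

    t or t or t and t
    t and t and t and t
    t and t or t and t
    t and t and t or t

t or t or t and t

t or t or t and t: 7 trees
t and t and t and t: 1 tree
t and t or t and t: 1 tree
t and t and t or t: 1 tree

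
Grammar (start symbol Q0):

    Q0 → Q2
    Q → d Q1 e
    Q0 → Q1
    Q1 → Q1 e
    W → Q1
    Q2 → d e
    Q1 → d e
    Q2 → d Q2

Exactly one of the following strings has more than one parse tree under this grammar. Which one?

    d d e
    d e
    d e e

d d e: 1 tree
d e: 2 trees
d e e: 1 tree

d e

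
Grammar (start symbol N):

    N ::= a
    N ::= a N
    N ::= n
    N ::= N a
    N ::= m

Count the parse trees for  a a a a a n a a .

21

Parse trees for a a a a a n a a (showing first 6 of 21):
  [N a [N a [N a [N a [N a [N [N [N n] a] a]]]]]]
  [N a [N a [N a [N a [N [N a [N [N n] a]] a]]]]]
  [N a [N a [N a [N a [N [N [N a [N n]] a] a]]]]]
  [N a [N a [N a [N [N a [N a [N [N n] a]]] a]]]]
  [N a [N a [N a [N [N a [N [N a [N n]] a]] a]]]]
  [N a [N a [N a [N [N [N a [N a [N n]]] a] a]]]]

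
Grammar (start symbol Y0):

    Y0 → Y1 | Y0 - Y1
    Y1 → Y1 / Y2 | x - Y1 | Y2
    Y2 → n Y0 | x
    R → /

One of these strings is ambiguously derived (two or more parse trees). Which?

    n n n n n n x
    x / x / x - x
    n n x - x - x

n n x - x - x

n n n n n n x: 1 tree
x / x / x - x: 1 tree
n n x - x - x: 13 trees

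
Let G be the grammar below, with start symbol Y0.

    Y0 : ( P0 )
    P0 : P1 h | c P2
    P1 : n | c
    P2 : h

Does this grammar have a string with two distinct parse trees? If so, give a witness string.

Witness: ( c h )

Derivation 1: Y0 ⇒ ( P0 ) ⇒ ( P1 h ) ⇒ ( c h )
Derivation 2: Y0 ⇒ ( P0 ) ⇒ ( c P2 ) ⇒ ( c h )

Two distinct leftmost derivations for the same string.

Ambiguous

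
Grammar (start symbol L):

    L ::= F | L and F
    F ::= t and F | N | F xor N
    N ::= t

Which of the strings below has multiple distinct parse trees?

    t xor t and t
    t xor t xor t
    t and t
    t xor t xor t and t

t xor t and t: 1 tree
t xor t xor t: 1 tree
t and t: 2 trees
t xor t xor t and t: 1 tree

t and t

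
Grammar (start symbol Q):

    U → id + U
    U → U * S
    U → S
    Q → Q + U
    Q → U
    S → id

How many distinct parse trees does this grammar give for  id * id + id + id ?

2

Parse trees for id * id + id + id:
  [Q [Q [U [U [S id]] * [S id]]] + [U id + [U [S id]]]]
  [Q [Q [Q [U [U [S id]] * [S id]]] + [U [S id]]] + [U [S id]]]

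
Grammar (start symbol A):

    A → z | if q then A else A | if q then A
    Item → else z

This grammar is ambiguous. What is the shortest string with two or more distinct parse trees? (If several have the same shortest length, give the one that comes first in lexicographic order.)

if q then if q then z else z

length 1: no string has ≥2 trees
length 4: no string has ≥2 trees
length 6: no string has ≥2 trees
length 7: no string has ≥2 trees
length 9: if q then if q then z else z has 2 parse trees

Two derivations of if q then if q then z else z:
  A ⇒ if q then A else A ⇒ if q then if q then A else A ⇒ if q then if q then z else A ⇒ if q then if q then z else z
  A ⇒ if q then A ⇒ if q then if q then A else A ⇒ if q then if q then z else A ⇒ if q then if q then z else z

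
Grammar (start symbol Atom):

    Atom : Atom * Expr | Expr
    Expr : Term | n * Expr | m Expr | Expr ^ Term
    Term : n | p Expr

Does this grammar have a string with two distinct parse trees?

Ambiguous

Witness: n * n

Derivation 1: Atom ⇒ Atom * Expr ⇒ Expr * Expr ⇒ Term * Expr ⇒ n * Expr ⇒ n * Term ⇒ n * n
Derivation 2: Atom ⇒ Expr ⇒ n * Expr ⇒ n * Term ⇒ n * n

Two distinct leftmost derivations for the same string.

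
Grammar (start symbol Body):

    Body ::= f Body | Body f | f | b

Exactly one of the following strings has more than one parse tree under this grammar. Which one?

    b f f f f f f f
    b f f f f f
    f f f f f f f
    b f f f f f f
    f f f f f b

b f f f f f f f: 1 tree
b f f f f f: 1 tree
f f f f f f f: 64 trees
b f f f f f f: 1 tree
f f f f f b: 1 tree

f f f f f f f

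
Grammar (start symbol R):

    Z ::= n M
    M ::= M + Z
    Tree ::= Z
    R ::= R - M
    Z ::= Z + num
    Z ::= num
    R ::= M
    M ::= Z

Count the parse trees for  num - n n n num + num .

8

Parse trees for num - n n n num + num:
  [R [R [M [Z num]]] - [M [M [Z n [M [Z n [M [Z n [M [Z num]]]]]]]] + [Z num]]]
  [R [R [M [Z num]]] - [M [Z n [M [M [Z n [M [Z n [M [Z num]]]]]] + [Z num]]]]]
  [R [R [M [Z num]]] - [M [Z n [M [Z n [M [M [Z n [M [Z num]]]] + [Z num]]]]]]]
  [R [R [M [Z num]]] - [M [Z n [M [Z n [M [Z n [M [M [Z num]] + [Z num]]]]]]]]]
  [R [R [M [Z num]]] - [M [Z n [M [Z n [M [Z n [M [Z [Z num] + num]]]]]]]]]
  [R [R [M [Z num]]] - [M [Z n [M [Z n [M [Z [Z n [M [Z num]]] + num]]]]]]]
  [R [R [M [Z num]]] - [M [Z n [M [Z [Z n [M [Z n [M [Z num]]]]] + num]]]]]
  [R [R [M [Z num]]] - [M [Z [Z n [M [Z n [M [Z n [M [Z num]]]]]]] + num]]]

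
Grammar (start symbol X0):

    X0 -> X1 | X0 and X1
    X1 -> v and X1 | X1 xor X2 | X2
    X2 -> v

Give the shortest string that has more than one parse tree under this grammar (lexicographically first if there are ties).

length 1: no string has ≥2 trees
length 3: v and v has 2 parse trees

Two derivations of v and v:
  X0 ⇒ X1 ⇒ v and X1 ⇒ v and X2 ⇒ v and v
  X0 ⇒ X0 and X1 ⇒ X1 and X1 ⇒ X2 and X1 ⇒ v and X1 ⇒ v and X2 ⇒ v and v

v and v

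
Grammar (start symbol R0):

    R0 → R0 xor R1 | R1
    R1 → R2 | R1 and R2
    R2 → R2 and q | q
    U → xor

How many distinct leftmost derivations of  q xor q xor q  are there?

Parse trees for q xor q xor q:
  [R0 [R0 [R0 [R1 [R2 q]]] xor [R1 [R2 q]]] xor [R1 [R2 q]]]

1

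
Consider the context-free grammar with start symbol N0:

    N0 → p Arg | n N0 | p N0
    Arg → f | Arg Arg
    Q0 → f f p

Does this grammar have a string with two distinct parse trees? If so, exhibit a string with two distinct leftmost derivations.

Witness: p f f f

Derivation 1: N0 ⇒ p Arg ⇒ p Arg Arg ⇒ p f Arg ⇒ p f Arg Arg ⇒ p f f Arg ⇒ p f f f
Derivation 2: N0 ⇒ p Arg ⇒ p Arg Arg ⇒ p Arg Arg Arg ⇒ p f Arg Arg ⇒ p f f Arg ⇒ p f f f

Two distinct leftmost derivations for the same string.

Ambiguous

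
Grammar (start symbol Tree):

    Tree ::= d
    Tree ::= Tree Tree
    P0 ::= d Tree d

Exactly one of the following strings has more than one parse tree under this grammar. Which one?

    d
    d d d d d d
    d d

d: 1 tree
d d d d d d: 42 trees
d d: 1 tree

d d d d d d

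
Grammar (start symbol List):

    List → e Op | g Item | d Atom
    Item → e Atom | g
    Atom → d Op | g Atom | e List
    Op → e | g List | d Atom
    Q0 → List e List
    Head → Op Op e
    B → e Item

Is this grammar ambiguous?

(Q0, Head, B are unreachable from List, so their rules don't affect L(List).) The reachable rules are right-linear with at most one rule per (nonterminal, next-terminal) pair. Each input token forces the next rule, so parsing is deterministic.

Unambiguous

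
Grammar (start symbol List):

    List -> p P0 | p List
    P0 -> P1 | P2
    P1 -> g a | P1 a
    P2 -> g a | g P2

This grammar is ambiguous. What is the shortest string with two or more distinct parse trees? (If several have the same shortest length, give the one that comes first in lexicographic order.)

length 3: p g a has 2 parse trees

Two derivations of p g a:
  List ⇒ p P0 ⇒ p P1 ⇒ p g a
  List ⇒ p P0 ⇒ p P2 ⇒ p g a

p g a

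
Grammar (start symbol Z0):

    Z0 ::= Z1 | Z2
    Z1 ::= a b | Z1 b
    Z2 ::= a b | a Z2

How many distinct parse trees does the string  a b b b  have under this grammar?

1

Parse trees for a b b b:
  [Z0 [Z1 [Z1 [Z1 a b] b] b]]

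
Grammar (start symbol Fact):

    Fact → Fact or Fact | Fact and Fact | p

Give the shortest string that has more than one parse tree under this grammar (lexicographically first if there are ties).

p and p and p

length 1: no string has ≥2 trees
length 3: no string has ≥2 trees
length 5: p and p and p has 2 parse trees

Two derivations of p and p and p:
  Fact ⇒ Fact and Fact ⇒ Fact and Fact and Fact ⇒ p and Fact and Fact ⇒ p and p and Fact ⇒ p and p and p
  Fact ⇒ Fact and Fact ⇒ p and Fact ⇒ p and Fact and Fact ⇒ p and p and Fact ⇒ p and p and p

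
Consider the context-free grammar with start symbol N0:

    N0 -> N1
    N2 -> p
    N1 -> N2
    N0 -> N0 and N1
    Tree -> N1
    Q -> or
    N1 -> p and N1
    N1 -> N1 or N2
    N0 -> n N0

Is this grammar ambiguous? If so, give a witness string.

Ambiguous

Witness: p and p

Derivation 1: N0 ⇒ N1 ⇒ p and N1 ⇒ p and N2 ⇒ p and p
Derivation 2: N0 ⇒ N0 and N1 ⇒ N1 and N1 ⇒ N2 and N1 ⇒ p and N1 ⇒ p and N2 ⇒ p and p

Two distinct leftmost derivations for the same string.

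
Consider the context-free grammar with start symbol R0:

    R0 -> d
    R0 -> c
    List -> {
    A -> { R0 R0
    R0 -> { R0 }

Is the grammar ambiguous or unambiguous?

Unambiguous

(A, List are unreachable from R0, so their rules don't affect L(R0).) Each string is a nest of matched brackets around a single atom. An opening bracket forces the recursive rule; an atom forces the base rule.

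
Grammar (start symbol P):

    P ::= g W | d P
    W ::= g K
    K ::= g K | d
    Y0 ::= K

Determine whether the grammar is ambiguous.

(Y0 is unreachable from P, so its rules don't affect L(P).) Restricted to the reachable nonterminals, every rule has the form A → t or A → t B, and no two rules for the same A share a first terminal. The grammar encodes a DFA — one run per string.

Unambiguous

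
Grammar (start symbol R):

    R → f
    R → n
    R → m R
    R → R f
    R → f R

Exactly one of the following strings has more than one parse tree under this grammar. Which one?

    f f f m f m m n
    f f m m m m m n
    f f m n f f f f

f f m n f f f f

f f f m f m m n: 1 tree
f f m m m m m n: 1 tree
f f m n f f f f: 35 trees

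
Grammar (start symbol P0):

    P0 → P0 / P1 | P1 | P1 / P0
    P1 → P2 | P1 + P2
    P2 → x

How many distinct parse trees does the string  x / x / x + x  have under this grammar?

Parse trees for x / x / x + x:
  [P0 [P0 [P0 [P1 [P2 x]]] / [P1 [P2 x]]] / [P1 [P1 [P2 x]] + [P2 x]]]
  [P0 [P0 [P1 [P2 x]] / [P0 [P1 [P2 x]]]] / [P1 [P1 [P2 x]] + [P2 x]]]
  [P0 [P1 [P2 x]] / [P0 [P0 [P1 [P2 x]]] / [P1 [P1 [P2 x]] + [P2 x]]]]
  [P0 [P1 [P2 x]] / [P0 [P1 [P2 x]] / [P0 [P1 [P1 [P2 x]] + [P2 x]]]]]

4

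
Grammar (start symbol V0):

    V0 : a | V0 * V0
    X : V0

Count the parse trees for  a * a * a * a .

Parse trees for a * a * a * a:
  [V0 [V0 a] * [V0 [V0 a] * [V0 [V0 a] * [V0 a]]]]
  [V0 [V0 a] * [V0 [V0 [V0 a] * [V0 a]] * [V0 a]]]
  [V0 [V0 [V0 a] * [V0 a]] * [V0 [V0 a] * [V0 a]]]
  [V0 [V0 [V0 a] * [V0 [V0 a] * [V0 a]]] * [V0 a]]
  [V0 [V0 [V0 [V0 a] * [V0 a]] * [V0 a]] * [V0 a]]

5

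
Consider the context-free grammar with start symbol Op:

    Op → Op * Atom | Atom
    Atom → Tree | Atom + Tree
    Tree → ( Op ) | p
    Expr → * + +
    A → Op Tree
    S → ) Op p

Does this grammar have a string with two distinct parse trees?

(Expr, A, S are unreachable from Op, so their rules don't affect L(Op).) The grammar is stratified — Op handles '*' (left-recursive), Atom handles '+', Tree atoms. Each operator has a fixed associativity and precedence level, so every string has one parse.

Unambiguous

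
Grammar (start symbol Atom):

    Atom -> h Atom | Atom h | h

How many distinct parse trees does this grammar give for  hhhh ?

Parse trees for hhhh:
  [Atom h [Atom h [Atom h [Atom h]]]]
  [Atom h [Atom h [Atom [Atom h] h]]]
  [Atom h [Atom [Atom h [Atom h]] h]]
  [Atom h [Atom [Atom [Atom h] h] h]]
  [Atom [Atom h [Atom h [Atom h]]] h]
  [Atom [Atom h [Atom [Atom h] h]] h]
  [Atom [Atom [Atom h [Atom h]] h] h]
  [Atom [Atom [Atom [Atom h] h] h] h]

8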